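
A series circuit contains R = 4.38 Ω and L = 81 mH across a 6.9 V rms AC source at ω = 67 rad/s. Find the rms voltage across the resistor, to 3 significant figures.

4.33 V

X_L = ωL = 5.43 Ω
Z = 4.38 + j5.43 Ω
|Z| = √(4.38² + 5.43²) = 6.97 Ω
I = V/|Z| = 989 mA
V_R = I·|Z_R| = 0.989 × 4.38 = 4.33 V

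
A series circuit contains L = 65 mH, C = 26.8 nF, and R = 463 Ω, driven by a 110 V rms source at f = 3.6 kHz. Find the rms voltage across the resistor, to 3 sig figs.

103 V

ω = 2πf = 22620 rad/s
X_L = ωL = 1470 Ω
X_C = 1/(ωC) = 1650 Ω
Net reactance X = X_L − X_C = -179 Ω
Z = 463 − j179 Ω
|Z| = √(463² + 179²) = 497 Ω
I = V/|Z| = 222 mA
V_R = I·|Z_R| = 0.222 × 463 = 103 V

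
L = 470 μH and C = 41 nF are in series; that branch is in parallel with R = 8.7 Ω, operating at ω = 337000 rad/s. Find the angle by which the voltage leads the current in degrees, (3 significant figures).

5.78°

X_L = ωL = 158 Ω
X_C = 1/(ωC) = 72.4 Ω
Branch 1: Z₁ = R = 8.70 Ω
Branch 2 (series LC): Z₂ = j(X_L − X_C) = j86.0 Ω
Parallel: Z = Z₁Z₂/(Z₁+Z₂), |Z| = 8.66 Ω, ∠Z = 5.78°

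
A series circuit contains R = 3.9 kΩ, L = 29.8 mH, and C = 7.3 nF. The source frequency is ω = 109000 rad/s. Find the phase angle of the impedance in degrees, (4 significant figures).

27.05°

X_L = ωL = 3248 Ω
X_C = 1/(ωC) = 1257 Ω
Net reactance X = X_L − X_C = 1991 Ω
Z = 3900 + j1991 Ω
|Z| = √(3900² + 1991²) = 4379 Ω
∠Z = arctan(1991/3900) = 27.05°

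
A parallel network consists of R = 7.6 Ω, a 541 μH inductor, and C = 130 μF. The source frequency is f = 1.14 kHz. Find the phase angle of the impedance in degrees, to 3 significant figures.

-78.9°

ω = 2πf = 7163 rad/s
X_L = ωL = 3.88 Ω
X_C = 1/(ωC) = 1.07 Ω
Parallel: admittances add. Y = 1/R + 1/(jωL) + jωC
Y = (0.132 + j0.673) S
|Y| = 0.686 S → |Z| = 1/|Y| = 1.46 Ω, ∠Z = −∠Y = -78.9°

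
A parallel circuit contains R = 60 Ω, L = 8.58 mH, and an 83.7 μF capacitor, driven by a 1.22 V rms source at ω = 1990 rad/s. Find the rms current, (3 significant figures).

133 mA

X_L = ωL = 17.1 Ω
X_C = 1/(ωC) = 6.00 Ω
Parallel: admittances add. Y = 1/R + 1/(jωL) + jωC
Y = (0.0167 + j0.108) S
|Y| = 0.109 S → |Z| = 1/|Y| = 9.15 Ω, ∠Z = −∠Y = -81.2°
I = V/|Z| = 1.22/9.15 = 133 mA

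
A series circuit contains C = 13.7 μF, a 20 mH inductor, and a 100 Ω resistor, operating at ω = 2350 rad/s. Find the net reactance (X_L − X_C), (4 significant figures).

X_L = ωL = 47.00 Ω
X_C = 1/(ωC) = 31.06 Ω
X = 47.00 − 31.06 = 15.94 Ω

15.94 Ω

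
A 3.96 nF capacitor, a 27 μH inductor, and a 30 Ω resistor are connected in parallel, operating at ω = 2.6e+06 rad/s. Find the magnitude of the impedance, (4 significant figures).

29.79 Ω

X_L = ωL = 70.20 Ω
X_C = 1/(ωC) = 97.13 Ω
Parallel: admittances add. Y = 1/R + 1/(jωL) + jωC
Y = (0.03333 − j0.003949) S
|Y| = 0.03357 S → |Z| = 1/|Y| = 29.79 Ω, ∠Z = −∠Y = 6.756°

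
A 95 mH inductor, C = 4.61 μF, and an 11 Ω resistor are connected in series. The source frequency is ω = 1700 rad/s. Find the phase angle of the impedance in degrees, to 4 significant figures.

X_L = ωL = 161.5 Ω
X_C = 1/(ωC) = 127.6 Ω
Net reactance X = X_L − X_C = 33.90 Ω
Z = 11.00 + j33.90 Ω
|Z| = √(11.00² + 33.90²) = 35.64 Ω
∠Z = arctan(33.90/11.00) = 72.02°

72.02°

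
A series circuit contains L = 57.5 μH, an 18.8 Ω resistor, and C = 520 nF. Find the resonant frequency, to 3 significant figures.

29.1 kHz

ω₀ = 1/√(LC) = 1/√(5.75e-05 × 5.2e-07) = 182900 rad/s
f₀ = ω₀/(2π) = 29.1 kHz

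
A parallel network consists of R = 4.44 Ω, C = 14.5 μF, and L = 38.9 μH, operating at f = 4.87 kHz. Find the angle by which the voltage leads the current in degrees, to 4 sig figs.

ω = 2πf = 30600 rad/s
X_L = ωL = 1.190 Ω
X_C = 1/(ωC) = 2.254 Ω
Parallel: admittances add. Y = 1/R + 1/(jωL) + jωC
Y = (0.2252 − j0.3964) S
|Y| = 0.4559 S → |Z| = 1/|Y| = 2.193 Ω, ∠Z = −∠Y = 60.40°

60.40°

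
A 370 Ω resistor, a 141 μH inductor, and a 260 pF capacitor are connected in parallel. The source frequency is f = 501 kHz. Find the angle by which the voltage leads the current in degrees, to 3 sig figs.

28.0°

ω = 2πf = 3.148e+06 rad/s
X_L = ωL = 444 Ω
X_C = 1/(ωC) = 1220 Ω
Parallel: admittances add. Y = 1/R + 1/(jωL) + jωC
Y = (0.00270 − j0.00143) S
|Y| = 0.00306 S → |Z| = 1/|Y| = 327 Ω, ∠Z = −∠Y = 28.0°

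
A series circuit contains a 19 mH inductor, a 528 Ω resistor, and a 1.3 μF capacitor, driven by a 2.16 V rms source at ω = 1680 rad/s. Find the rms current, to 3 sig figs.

X_L = ωL = 31.9 Ω
X_C = 1/(ωC) = 458 Ω
Net reactance X = X_L − X_C = -426 Ω
Z = 528 − j426 Ω
|Z| = √(528² + 426²) = 678 Ω
I = V/|Z| = 2.16/678 = 3.18 mA

3.18 mA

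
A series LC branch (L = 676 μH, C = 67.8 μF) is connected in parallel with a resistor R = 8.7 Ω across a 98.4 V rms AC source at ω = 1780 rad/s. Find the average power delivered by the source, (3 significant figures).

X_L = ωL = 1.20 Ω
X_C = 1/(ωC) = 8.29 Ω
Branch 1: Z₁ = R = 8.70 Ω
Branch 2 (series LC): Z₂ = j(X_L − X_C) = −j7.08 Ω
Parallel: Z = Z₁Z₂/(Z₁+Z₂), |Z| = 5.49 Ω, ∠Z = -50.9°
I = V/|Z| = 17.9 A
P = VI cos φ = 98.4 × 17.9 × cos(-50.9°) = 1.11 kW

1.11 kW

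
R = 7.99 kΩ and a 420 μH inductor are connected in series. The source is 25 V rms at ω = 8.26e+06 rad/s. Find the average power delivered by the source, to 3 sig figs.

65.8 mW

X_L = ωL = 3470 Ω
Z = 7990 + j3470 Ω
|Z| = √(7990² + 3470²) = 8710 Ω
∠Z = arctan(3470/7990) = 23.5°
I = V/|Z| = 2.87 mA
P = VI cos φ = 25 × 0.00287 × cos(23.5°) = 65.8 mW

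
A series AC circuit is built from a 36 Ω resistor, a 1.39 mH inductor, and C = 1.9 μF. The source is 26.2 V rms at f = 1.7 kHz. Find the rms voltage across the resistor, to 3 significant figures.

18.9 V

ω = 2πf = 10680 rad/s
X_L = ωL = 14.8 Ω
X_C = 1/(ωC) = 49.3 Ω
Net reactance X = X_L − X_C = -34.4 Ω
Z = 36.0 − j34.4 Ω
|Z| = √(36.0² + 34.4²) = 49.8 Ω
I = V/|Z| = 526 mA
V_R = I·|Z_R| = 0.526 × 36.0 = 18.9 V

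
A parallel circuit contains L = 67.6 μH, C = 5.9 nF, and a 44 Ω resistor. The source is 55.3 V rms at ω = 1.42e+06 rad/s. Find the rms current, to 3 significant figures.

X_L = ωL = 96.0 Ω
X_C = 1/(ωC) = 119 Ω
Parallel: admittances add. Y = 1/R + 1/(jωL) + jωC
Y = (0.0227 − j0.00204) S
|Y| = 0.0228 S → |Z| = 1/|Y| = 43.8 Ω, ∠Z = −∠Y = 5.13°
I = V/|Z| = 55.3/43.8 = 1.26 A

1.26 A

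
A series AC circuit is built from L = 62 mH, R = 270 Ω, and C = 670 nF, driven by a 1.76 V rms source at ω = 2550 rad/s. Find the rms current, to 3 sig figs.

X_L = ωL = 158 Ω
X_C = 1/(ωC) = 585 Ω
Net reactance X = X_L − X_C = -427 Ω
Z = 270 − j427 Ω
|Z| = √(270² + 427²) = 505 Ω
I = V/|Z| = 1.76/505 = 3.48 mA

3.48 mA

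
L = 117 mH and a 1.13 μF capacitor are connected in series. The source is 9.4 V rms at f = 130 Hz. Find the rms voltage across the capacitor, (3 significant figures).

ω = 2πf = 816.8 rad/s
X_L = ωL = 95.6 Ω
X_C = 1/(ωC) = 1080 Ω
Net reactance X = X_L − X_C = -988 Ω
Z = − j988 Ω
|Z| = √(0² + 988²) = 988 Ω
I = V/|Z| = 9.52 mA
V_C = I·|Z_C| = 0.00952 × 1080 = 10.3 V

10.3 V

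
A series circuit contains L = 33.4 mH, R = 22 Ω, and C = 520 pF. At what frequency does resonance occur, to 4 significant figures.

ω₀ = 1/√(LC) = 1/√(0.0334 × 5.2e-10) = 240000 rad/s
f₀ = ω₀/(2π) = 38.19 kHz

38.19 kHz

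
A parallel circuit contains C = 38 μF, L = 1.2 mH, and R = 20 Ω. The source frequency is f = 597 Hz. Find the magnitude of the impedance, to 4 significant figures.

ω = 2πf = 3751 rad/s
X_L = ωL = 4.501 Ω
X_C = 1/(ωC) = 7.016 Ω
Parallel: admittances add. Y = 1/R + 1/(jωL) + jωC
Y = (0.05000 − j0.07962) S
|Y| = 0.09402 S → |Z| = 1/|Y| = 10.64 Ω, ∠Z = −∠Y = 57.87°

10.64 Ω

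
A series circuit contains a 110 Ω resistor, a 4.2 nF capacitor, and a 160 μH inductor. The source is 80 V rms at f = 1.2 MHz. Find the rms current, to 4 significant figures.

67.80 mA

ω = 2πf = 7.54e+06 rad/s
X_L = ωL = 1206 Ω
X_C = 1/(ωC) = 31.58 Ω
Net reactance X = X_L − X_C = 1175 Ω
Z = 110.0 + j1175 Ω
|Z| = √(110.0² + 1175²) = 1180 Ω
I = V/|Z| = 80/1180 = 67.80 mA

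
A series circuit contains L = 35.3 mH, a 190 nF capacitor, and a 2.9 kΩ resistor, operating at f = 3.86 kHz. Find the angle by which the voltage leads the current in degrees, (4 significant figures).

ω = 2πf = 24250 rad/s
X_L = ωL = 856.1 Ω
X_C = 1/(ωC) = 217.0 Ω
Net reactance X = X_L − X_C = 639.1 Ω
Z = 2900 + j639.1 Ω
|Z| = √(2900² + 639.1²) = 2970 Ω
∠Z = arctan(639.1/2900) = 12.43°

12.43°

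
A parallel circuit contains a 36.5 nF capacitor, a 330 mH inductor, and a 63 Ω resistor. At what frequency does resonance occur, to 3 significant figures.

1.45 kHz

ω₀ = 1/√(LC) = 1/√(0.33 × 3.65e-08) = 9112 rad/s
f₀ = ω₀/(2π) = 1.45 kHz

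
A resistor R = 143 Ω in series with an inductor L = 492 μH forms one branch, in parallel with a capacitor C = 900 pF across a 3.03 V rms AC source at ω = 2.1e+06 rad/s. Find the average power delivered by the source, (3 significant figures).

1.21 mW

X_L = ωL = 1030 Ω
X_C = 1/(ωC) = 529 Ω
Branch 1 (R+jX_L): Z₁ = 143 + j1030 Ω, |Z₁| = 1040 Ω
Branch 2 (−jX_C): Z₂ = −j529 Ω
Parallel: Z = Z₁Z₂/(Z₁+Z₂), |Z| = 1050 Ω, ∠Z = -82.0°
I = V/|Z| = 2.88 mA
P = VI cos φ = 3.03 × 0.00288 × cos(-82.0°) = 1.21 mW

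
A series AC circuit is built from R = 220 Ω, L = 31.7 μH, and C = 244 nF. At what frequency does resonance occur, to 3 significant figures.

57.2 kHz

ω₀ = 1/√(LC) = 1/√(3.17e-05 × 2.44e-07) = 359600 rad/s
f₀ = ω₀/(2π) = 57.2 kHz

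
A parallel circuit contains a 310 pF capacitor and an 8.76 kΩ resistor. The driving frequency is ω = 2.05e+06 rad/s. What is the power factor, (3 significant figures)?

0.177

X_C = 1/(ωC) = 1570 Ω
Parallel: admittances add. Y = 1/R + jωC
Y = (0.000114 + j0.000635) S
|Y| = 0.000646 S → |Z| = 1/|Y| = 1550 Ω, ∠Z = −∠Y = -79.8°
cos φ = cos(-79.8°) = 0.177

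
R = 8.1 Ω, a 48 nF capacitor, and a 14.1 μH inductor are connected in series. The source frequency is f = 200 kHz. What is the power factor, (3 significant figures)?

ω = 2πf = 1.257e+06 rad/s
X_L = ωL = 17.7 Ω
X_C = 1/(ωC) = 16.6 Ω
Net reactance X = X_L − X_C = 1.14 Ω
Z = 8.10 + j1.14 Ω
|Z| = √(8.10² + 1.14²) = 8.18 Ω
∠Z = arctan(1.14/8.10) = 8.01°
cos φ = cos(8.01°) = 0.990

0.990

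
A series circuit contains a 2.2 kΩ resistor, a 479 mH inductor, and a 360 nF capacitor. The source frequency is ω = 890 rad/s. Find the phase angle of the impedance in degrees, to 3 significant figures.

-50.8°

X_L = ωL = 426 Ω
X_C = 1/(ωC) = 3120 Ω
Net reactance X = X_L − X_C = -2690 Ω
Z = 2200 − j2690 Ω
|Z| = √(2200² + 2690²) = 3480 Ω
∠Z = arctan(-2690/2200) = -50.8°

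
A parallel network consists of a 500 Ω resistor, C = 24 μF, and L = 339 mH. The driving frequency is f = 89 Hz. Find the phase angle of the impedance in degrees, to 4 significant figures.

-76.21°

ω = 2πf = 559.2 rad/s
X_L = ωL = 189.6 Ω
X_C = 1/(ωC) = 74.51 Ω
Parallel: admittances add. Y = 1/R + 1/(jωL) + jωC
Y = (0.002000 + j0.008146) S
|Y| = 0.008388 S → |Z| = 1/|Y| = 119.2 Ω, ∠Z = −∠Y = -76.21°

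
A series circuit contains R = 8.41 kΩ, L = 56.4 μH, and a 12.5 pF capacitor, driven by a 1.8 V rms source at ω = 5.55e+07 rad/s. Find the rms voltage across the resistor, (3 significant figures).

1.76 V

X_L = ωL = 3130 Ω
X_C = 1/(ωC) = 1440 Ω
Net reactance X = X_L − X_C = 1690 Ω
Z = 8410 + j1690 Ω
|Z| = √(8410² + 1690²) = 8580 Ω
I = V/|Z| = 210 μA
V_R = I·|Z_R| = 0.000210 × 8410 = 1.76 V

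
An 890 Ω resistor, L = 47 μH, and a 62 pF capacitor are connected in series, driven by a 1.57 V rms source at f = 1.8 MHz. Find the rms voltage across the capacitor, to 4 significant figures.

1.774 V

ω = 2πf = 1.131e+07 rad/s
X_L = ωL = 531.6 Ω
X_C = 1/(ωC) = 1426 Ω
Net reactance X = X_L − X_C = -894.6 Ω
Z = 890.0 − j894.6 Ω
|Z| = √(890.0² + 894.6²) = 1262 Ω
I = V/|Z| = 1.244 mA
V_C = I·|Z_C| = 0.001244 × 1426 = 1.774 V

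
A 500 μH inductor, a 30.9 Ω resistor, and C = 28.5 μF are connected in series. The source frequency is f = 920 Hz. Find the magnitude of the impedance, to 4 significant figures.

ω = 2πf = 5781 rad/s
X_L = ωL = 2.890 Ω
X_C = 1/(ωC) = 6.070 Ω
Net reactance X = X_L − X_C = -3.180 Ω
Z = 30.90 − j3.180 Ω
|Z| = √(30.90² + 3.180²) = 31.06 Ω

31.06 Ω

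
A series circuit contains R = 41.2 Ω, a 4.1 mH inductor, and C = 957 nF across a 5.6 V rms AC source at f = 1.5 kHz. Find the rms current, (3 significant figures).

67.3 mA

ω = 2πf = 9425 rad/s
X_L = ωL = 38.6 Ω
X_C = 1/(ωC) = 111 Ω
Net reactance X = X_L − X_C = -72.2 Ω
Z = 41.2 − j72.2 Ω
|Z| = √(41.2² + 72.2²) = 83.2 Ω
I = V/|Z| = 5.6/83.2 = 67.3 mA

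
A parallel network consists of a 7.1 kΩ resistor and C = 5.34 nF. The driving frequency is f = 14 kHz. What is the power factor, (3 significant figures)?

0.287

ω = 2πf = 87960 rad/s
X_C = 1/(ωC) = 2130 Ω
Parallel: admittances add. Y = 1/R + jωC
Y = (0.000141 + j0.000470) S
|Y| = 0.000490 S → |Z| = 1/|Y| = 2040 Ω, ∠Z = −∠Y = -73.3°
cos φ = cos(-73.3°) = 0.287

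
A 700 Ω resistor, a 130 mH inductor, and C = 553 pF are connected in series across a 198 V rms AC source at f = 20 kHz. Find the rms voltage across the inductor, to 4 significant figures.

1564 V

ω = 2πf = 125700 rad/s
X_L = ωL = 16340 Ω
X_C = 1/(ωC) = 14390 Ω
Net reactance X = X_L − X_C = 1946 Ω
Z = 700.0 + j1946 Ω
|Z| = √(700.0² + 1946²) = 2068 Ω
I = V/|Z| = 95.74 mA
V_L = I·|Z_L| = 0.09574 × 16340 = 1564 V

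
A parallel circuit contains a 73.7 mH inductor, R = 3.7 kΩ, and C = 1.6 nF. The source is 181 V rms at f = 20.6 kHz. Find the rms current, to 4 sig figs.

ω = 2πf = 129400 rad/s
X_L = ωL = 9539 Ω
X_C = 1/(ωC) = 4829 Ω
Parallel: admittances add. Y = 1/R + 1/(jωL) + jωC
Y = (0.0002703 + j0.0001023) S
|Y| = 0.0002890 S → |Z| = 1/|Y| = 3461 Ω, ∠Z = −∠Y = -20.73°
I = V/|Z| = 181/3461 = 52.30 mA

52.30 mA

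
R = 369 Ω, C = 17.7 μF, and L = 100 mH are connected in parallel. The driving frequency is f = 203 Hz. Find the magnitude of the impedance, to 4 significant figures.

66.74 Ω

ω = 2πf = 1275 rad/s
X_L = ωL = 127.5 Ω
X_C = 1/(ωC) = 44.29 Ω
Parallel: admittances add. Y = 1/R + 1/(jωL) + jωC
Y = (0.002710 + j0.01474) S
|Y| = 0.01498 S → |Z| = 1/|Y| = 66.74 Ω, ∠Z = −∠Y = -79.58°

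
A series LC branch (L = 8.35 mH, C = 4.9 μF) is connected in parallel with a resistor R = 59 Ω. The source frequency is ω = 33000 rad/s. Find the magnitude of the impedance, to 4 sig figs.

X_L = ωL = 275.6 Ω
X_C = 1/(ωC) = 6.184 Ω
Branch 1: Z₁ = R = 59.00 Ω
Branch 2 (series LC): Z₂ = j(X_L − X_C) = j269.4 Ω
Parallel: Z = Z₁Z₂/(Z₁+Z₂), |Z| = 57.63 Ω, ∠Z = 12.35°

57.63 Ω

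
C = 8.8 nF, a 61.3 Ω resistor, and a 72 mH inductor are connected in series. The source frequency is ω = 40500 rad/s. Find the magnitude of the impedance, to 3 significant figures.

126 Ω

X_L = ωL = 2920 Ω
X_C = 1/(ωC) = 2810 Ω
Net reactance X = X_L − X_C = 110 Ω
Z = 61.3 + j110 Ω
|Z| = √(61.3² + 110²) = 126 Ω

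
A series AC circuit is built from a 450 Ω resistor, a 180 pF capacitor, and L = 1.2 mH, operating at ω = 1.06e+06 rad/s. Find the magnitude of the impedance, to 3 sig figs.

3990 Ω

X_L = ωL = 1270 Ω
X_C = 1/(ωC) = 5240 Ω
Net reactance X = X_L − X_C = -3970 Ω
Z = 450 − j3970 Ω
|Z| = √(450² + 3970²) = 3990 Ω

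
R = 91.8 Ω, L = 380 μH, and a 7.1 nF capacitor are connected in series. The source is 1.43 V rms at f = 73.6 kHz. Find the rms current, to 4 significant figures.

ω = 2πf = 462400 rad/s
X_L = ωL = 175.7 Ω
X_C = 1/(ωC) = 304.6 Ω
Net reactance X = X_L − X_C = -128.8 Ω
Z = 91.80 − j128.8 Ω
|Z| = √(91.80² + 128.8²) = 158.2 Ω
I = V/|Z| = 1.43/158.2 = 9.039 mA

9.039 mA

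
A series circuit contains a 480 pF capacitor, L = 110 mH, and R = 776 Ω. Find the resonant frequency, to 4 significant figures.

ω₀ = 1/√(LC) = 1/√(0.11 × 4.8e-10) = 137600 rad/s
f₀ = ω₀/(2π) = 21.90 kHz

21.90 kHz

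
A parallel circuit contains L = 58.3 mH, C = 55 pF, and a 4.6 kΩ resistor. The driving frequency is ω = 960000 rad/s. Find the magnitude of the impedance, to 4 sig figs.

X_L = ωL = 55970 Ω
X_C = 1/(ωC) = 18940 Ω
Parallel: admittances add. Y = 1/R + 1/(jωL) + jωC
Y = (0.0002174 + j3.493e-05) S
|Y| = 0.0002202 S → |Z| = 1/|Y| = 4542 Ω, ∠Z = −∠Y = -9.129°

4542 Ω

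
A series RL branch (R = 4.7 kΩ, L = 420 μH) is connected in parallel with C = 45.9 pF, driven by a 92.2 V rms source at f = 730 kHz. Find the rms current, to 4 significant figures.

ω = 2πf = 4.587e+06 rad/s
X_L = ωL = 1926 Ω
X_C = 1/(ωC) = 4750 Ω
Branch 1 (R+jX_L): Z₁ = 4700 + j1926 Ω, |Z₁| = 5079 Ω
Branch 2 (−jX_C): Z₂ = −j4750 Ω
Parallel: Z = Z₁Z₂/(Z₁+Z₂), |Z| = 4400 Ω, ∠Z = -36.72°
I = V/|Z| = 92.2/4400 = 20.95 mA

20.95 mA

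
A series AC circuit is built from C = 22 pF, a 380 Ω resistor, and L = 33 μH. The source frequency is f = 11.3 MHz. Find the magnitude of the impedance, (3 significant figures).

ω = 2πf = 7.1e+07 rad/s
X_L = ωL = 2340 Ω
X_C = 1/(ωC) = 640 Ω
Net reactance X = X_L − X_C = 1700 Ω
Z = 380 + j1700 Ω
|Z| = √(380² + 1700²) = 1740 Ω

1740 Ω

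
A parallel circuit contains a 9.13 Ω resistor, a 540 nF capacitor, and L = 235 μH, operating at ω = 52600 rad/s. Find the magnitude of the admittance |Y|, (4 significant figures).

121.5 mS

X_L = ωL = 12.36 Ω
X_C = 1/(ωC) = 35.21 Ω
Parallel: admittances add. Y = 1/R + 1/(jωL) + jωC
Y = (0.1095 − j0.05250) S
|Y| = 0.1215 S → |Z| = 1/|Y| = 8.233 Ω, ∠Z = −∠Y = 25.61°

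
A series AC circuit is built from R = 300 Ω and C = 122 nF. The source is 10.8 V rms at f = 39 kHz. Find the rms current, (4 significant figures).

ω = 2πf = 245000 rad/s
X_C = 1/(ωC) = 33.45 Ω
Z = 300.0 − j33.45 Ω
|Z| = √(300.0² + 33.45²) = 301.9 Ω
I = V/|Z| = 10.8/301.9 = 35.78 mA

35.78 mA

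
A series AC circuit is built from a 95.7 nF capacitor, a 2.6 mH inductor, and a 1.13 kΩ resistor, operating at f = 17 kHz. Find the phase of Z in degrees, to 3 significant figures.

ω = 2πf = 106800 rad/s
X_L = ωL = 278 Ω
X_C = 1/(ωC) = 97.8 Ω
Net reactance X = X_L − X_C = 180 Ω
Z = 1130 + j180 Ω
|Z| = √(1130² + 180²) = 1140 Ω
∠Z = arctan(180/1130) = 9.05°

9.05°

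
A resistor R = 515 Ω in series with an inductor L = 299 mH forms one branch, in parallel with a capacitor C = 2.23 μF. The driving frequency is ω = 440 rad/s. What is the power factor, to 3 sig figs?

X_L = ωL = 132 Ω
X_C = 1/(ωC) = 1020 Ω
Branch 1 (R+jX_L): Z₁ = 515 + j132 Ω, |Z₁| = 532 Ω
Branch 2 (−jX_C): Z₂ = −j1020 Ω
Parallel: Z = Z₁Z₂/(Z₁+Z₂), |Z| = 528 Ω, ∠Z = -15.8°
cos φ = cos(-15.8°) = 0.962

0.962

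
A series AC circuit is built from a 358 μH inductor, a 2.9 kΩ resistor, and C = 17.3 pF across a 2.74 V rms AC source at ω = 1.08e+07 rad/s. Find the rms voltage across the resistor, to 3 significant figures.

2.44 V

X_L = ωL = 3870 Ω
X_C = 1/(ωC) = 5350 Ω
Net reactance X = X_L − X_C = -1490 Ω
Z = 2900 − j1490 Ω
|Z| = √(2900² + 1490²) = 3260 Ω
I = V/|Z| = 841 μA
V_R = I·|Z_R| = 0.000841 × 2900 = 2.44 V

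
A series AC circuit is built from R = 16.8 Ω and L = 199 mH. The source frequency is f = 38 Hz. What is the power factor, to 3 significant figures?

ω = 2πf = 238.8 rad/s
X_L = ωL = 47.5 Ω
Z = 16.8 + j47.5 Ω
|Z| = √(16.8² + 47.5²) = 50.4 Ω
∠Z = arctan(47.5/16.8) = 70.5°
cos φ = cos(70.5°) = 0.333

0.333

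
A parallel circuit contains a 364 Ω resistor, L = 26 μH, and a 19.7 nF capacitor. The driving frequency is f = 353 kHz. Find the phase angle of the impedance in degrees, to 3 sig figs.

-84.0°

ω = 2πf = 2.218e+06 rad/s
X_L = ωL = 57.7 Ω
X_C = 1/(ωC) = 22.9 Ω
Parallel: admittances add. Y = 1/R + 1/(jωL) + jωC
Y = (0.00275 + j0.0264) S
|Y| = 0.0265 S → |Z| = 1/|Y| = 37.7 Ω, ∠Z = −∠Y = -84.0°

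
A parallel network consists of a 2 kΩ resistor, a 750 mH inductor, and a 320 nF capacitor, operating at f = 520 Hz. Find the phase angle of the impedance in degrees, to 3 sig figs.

ω = 2πf = 3267 rad/s
X_L = ωL = 2450 Ω
X_C = 1/(ωC) = 956 Ω
Parallel: admittances add. Y = 1/R + 1/(jωL) + jωC
Y = (0.000500 + j0.000637) S
|Y| = 0.000810 S → |Z| = 1/|Y| = 1230 Ω, ∠Z = −∠Y = -51.9°

-51.9°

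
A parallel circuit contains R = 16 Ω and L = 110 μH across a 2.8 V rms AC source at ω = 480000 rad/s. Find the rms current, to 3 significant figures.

X_L = ωL = 52.8 Ω
Parallel: admittances add. Y = 1/R + 1/(jωL)
Y = (0.0625 − j0.0189) S
|Y| = 0.0653 S → |Z| = 1/|Y| = 15.3 Ω, ∠Z = −∠Y = 16.9°
I = V/|Z| = 2.8/15.3 = 183 mA

183 mA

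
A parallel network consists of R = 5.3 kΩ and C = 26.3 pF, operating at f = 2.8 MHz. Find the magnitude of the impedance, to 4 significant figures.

2001 Ω

ω = 2πf = 1.759e+07 rad/s
X_C = 1/(ωC) = 2161 Ω
Parallel: admittances add. Y = 1/R + jωC
Y = (0.0001887 + j0.0004627) S
|Y| = 0.0004997 S → |Z| = 1/|Y| = 2001 Ω, ∠Z = −∠Y = -67.82°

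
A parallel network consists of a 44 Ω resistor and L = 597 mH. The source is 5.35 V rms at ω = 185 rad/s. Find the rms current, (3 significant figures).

131 mA

X_L = ωL = 110 Ω
Parallel: admittances add. Y = 1/R + 1/(jωL)
Y = (0.0227 − j0.00905) S
|Y| = 0.0245 S → |Z| = 1/|Y| = 40.9 Ω, ∠Z = −∠Y = 21.7°
I = V/|Z| = 5.35/40.9 = 131 mA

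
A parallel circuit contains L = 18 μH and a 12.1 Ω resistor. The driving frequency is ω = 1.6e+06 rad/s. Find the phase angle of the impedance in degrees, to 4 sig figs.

22.79°

X_L = ωL = 28.80 Ω
Parallel: admittances add. Y = 1/R + 1/(jωL)
Y = (0.08264 − j0.03472) S
|Y| = 0.08964 S → |Z| = 1/|Y| = 11.16 Ω, ∠Z = −∠Y = 22.79°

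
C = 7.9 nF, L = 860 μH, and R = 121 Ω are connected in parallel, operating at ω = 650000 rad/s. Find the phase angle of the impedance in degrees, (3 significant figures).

X_L = ωL = 559 Ω
X_C = 1/(ωC) = 195 Ω
Parallel: admittances add. Y = 1/R + 1/(jωL) + jωC
Y = (0.00826 + j0.00335) S
|Y| = 0.00892 S → |Z| = 1/|Y| = 112 Ω, ∠Z = −∠Y = -22.0°

-22.0°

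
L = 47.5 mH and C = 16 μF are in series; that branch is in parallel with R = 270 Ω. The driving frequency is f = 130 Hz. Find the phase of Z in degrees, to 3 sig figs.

ω = 2πf = 816.8 rad/s
X_L = ωL = 38.8 Ω
X_C = 1/(ωC) = 76.5 Ω
Branch 1: Z₁ = R = 270 Ω
Branch 2 (series LC): Z₂ = j(X_L − X_C) = −j37.7 Ω
Parallel: Z = Z₁Z₂/(Z₁+Z₂), |Z| = 37.4 Ω, ∠Z = -82.0°

-82.0°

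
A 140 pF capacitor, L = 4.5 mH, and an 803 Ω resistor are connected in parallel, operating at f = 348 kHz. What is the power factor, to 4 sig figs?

ω = 2πf = 2.187e+06 rad/s
X_L = ωL = 9839 Ω
X_C = 1/(ωC) = 3267 Ω
Parallel: admittances add. Y = 1/R + 1/(jωL) + jωC
Y = (0.001245 + j0.0002045) S
|Y| = 0.001262 S → |Z| = 1/|Y| = 792.4 Ω, ∠Z = −∠Y = -9.325°
cos φ = cos(-9.325°) = 0.9868

0.9868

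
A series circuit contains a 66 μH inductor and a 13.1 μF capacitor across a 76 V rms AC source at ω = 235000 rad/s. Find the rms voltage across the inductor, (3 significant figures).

77.6 V

X_L = ωL = 15.5 Ω
X_C = 1/(ωC) = 0.325 Ω
Net reactance X = X_L − X_C = 15.2 Ω
Z = j15.2 Ω
|Z| = √(0² + 15.2²) = 15.2 Ω
I = V/|Z| = 5.00 A
V_L = I·|Z_L| = 5.00 × 15.5 = 77.6 V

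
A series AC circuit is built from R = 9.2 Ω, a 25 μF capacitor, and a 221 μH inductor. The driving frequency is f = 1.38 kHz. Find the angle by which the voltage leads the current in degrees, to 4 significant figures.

-16.34°

ω = 2πf = 8671 rad/s
X_L = ωL = 1.916 Ω
X_C = 1/(ωC) = 4.613 Ω
Net reactance X = X_L − X_C = -2.697 Ω
Z = 9.200 − j2.697 Ω
|Z| = √(9.200² + 2.697²) = 9.587 Ω
∠Z = arctan(-2.697/9.200) = -16.34°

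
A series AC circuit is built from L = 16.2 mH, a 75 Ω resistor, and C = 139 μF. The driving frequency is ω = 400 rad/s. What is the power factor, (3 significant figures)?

X_L = ωL = 6.48 Ω
X_C = 1/(ωC) = 18.0 Ω
Net reactance X = X_L − X_C = -11.5 Ω
Z = 75.0 − j11.5 Ω
|Z| = √(75.0² + 11.5²) = 75.9 Ω
∠Z = arctan(-11.5/75.0) = -8.72°
cos φ = cos(-8.72°) = 0.988

0.988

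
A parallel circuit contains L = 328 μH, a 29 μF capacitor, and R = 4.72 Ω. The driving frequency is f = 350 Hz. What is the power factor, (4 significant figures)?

0.1582

ω = 2πf = 2199 rad/s
X_L = ωL = 0.7213 Ω
X_C = 1/(ωC) = 15.68 Ω
Parallel: admittances add. Y = 1/R + 1/(jωL) + jωC
Y = (0.2119 − j1.323) S
|Y| = 1.339 S → |Z| = 1/|Y| = 0.7466 Ω, ∠Z = −∠Y = 80.90°
cos φ = cos(80.90°) = 0.1582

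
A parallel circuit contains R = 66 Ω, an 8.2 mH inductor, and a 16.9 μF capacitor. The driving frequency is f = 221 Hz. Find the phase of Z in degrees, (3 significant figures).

76.8°

ω = 2πf = 1389 rad/s
X_L = ωL = 11.4 Ω
X_C = 1/(ωC) = 42.6 Ω
Parallel: admittances add. Y = 1/R + 1/(jωL) + jωC
Y = (0.0152 − j0.0644) S
|Y| = 0.0661 S → |Z| = 1/|Y| = 15.1 Ω, ∠Z = −∠Y = 76.8°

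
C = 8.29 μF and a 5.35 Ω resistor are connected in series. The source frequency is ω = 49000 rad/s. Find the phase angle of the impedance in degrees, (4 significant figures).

X_C = 1/(ωC) = 2.462 Ω
Z = 5.350 − j2.462 Ω
|Z| = √(5.350² + 2.462²) = 5.889 Ω
∠Z = arctan(-2.462/5.350) = -24.71°

-24.71°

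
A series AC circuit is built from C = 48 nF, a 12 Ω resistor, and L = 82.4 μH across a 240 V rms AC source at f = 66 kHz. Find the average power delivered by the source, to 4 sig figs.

ω = 2πf = 414700 rad/s
X_L = ωL = 34.17 Ω
X_C = 1/(ωC) = 50.24 Ω
Net reactance X = X_L − X_C = -16.07 Ω
Z = 12.00 − j16.07 Ω
|Z| = √(12.00² + 16.07²) = 20.05 Ω
∠Z = arctan(-16.07/12.00) = -53.25°
I = V/|Z| = 11.97 A
P = VI cos φ = 240 × 11.97 × cos(-53.25°) = 1.719 kW

1.719 kW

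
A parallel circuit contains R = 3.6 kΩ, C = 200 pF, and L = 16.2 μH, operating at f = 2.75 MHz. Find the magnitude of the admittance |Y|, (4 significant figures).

301.3 μS

ω = 2πf = 1.728e+07 rad/s
X_L = ωL = 279.9 Ω
X_C = 1/(ωC) = 289.4 Ω
Parallel: admittances add. Y = 1/R + 1/(jωL) + jωC
Y = (0.0002778 − j0.0001167) S
|Y| = 0.0003013 S → |Z| = 1/|Y| = 3319 Ω, ∠Z = −∠Y = 22.80°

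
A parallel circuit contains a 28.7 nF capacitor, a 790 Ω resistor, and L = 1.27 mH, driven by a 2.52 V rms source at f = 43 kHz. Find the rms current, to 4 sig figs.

12.61 mA

ω = 2πf = 270200 rad/s
X_L = ωL = 343.1 Ω
X_C = 1/(ωC) = 129.0 Ω
Parallel: admittances add. Y = 1/R + 1/(jωL) + jωC
Y = (0.001266 + j0.004840) S
|Y| = 0.005002 S → |Z| = 1/|Y| = 199.9 Ω, ∠Z = −∠Y = -75.34°
I = V/|Z| = 2.52/199.9 = 12.61 mA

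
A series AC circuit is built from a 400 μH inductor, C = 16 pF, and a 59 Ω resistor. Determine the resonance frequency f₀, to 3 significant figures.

1.99 MHz

ω₀ = 1/√(LC) = 1/√(0.0004 × 1.6e-11) = 1.25e+07 rad/s
f₀ = ω₀/(2π) = 1.99 MHz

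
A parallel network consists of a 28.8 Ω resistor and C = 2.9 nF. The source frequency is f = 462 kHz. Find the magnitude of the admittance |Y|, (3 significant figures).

ω = 2πf = 2.903e+06 rad/s
X_C = 1/(ωC) = 119 Ω
Parallel: admittances add. Y = 1/R + jωC
Y = (0.0347 + j0.00842) S
|Y| = 0.0357 S → |Z| = 1/|Y| = 28.0 Ω, ∠Z = −∠Y = -13.6°

35.7 mS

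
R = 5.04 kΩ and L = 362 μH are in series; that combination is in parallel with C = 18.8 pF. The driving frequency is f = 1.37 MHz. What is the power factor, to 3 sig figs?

0.891

ω = 2πf = 8.608e+06 rad/s
X_L = ωL = 3120 Ω
X_C = 1/(ωC) = 6180 Ω
Branch 1 (R+jX_L): Z₁ = 5040 + j3120 Ω, |Z₁| = 5930 Ω
Branch 2 (−jX_C): Z₂ = −j6180 Ω
Parallel: Z = Z₁Z₂/(Z₁+Z₂), |Z| = 6210 Ω, ∠Z = -27.0°
cos φ = cos(-27.0°) = 0.891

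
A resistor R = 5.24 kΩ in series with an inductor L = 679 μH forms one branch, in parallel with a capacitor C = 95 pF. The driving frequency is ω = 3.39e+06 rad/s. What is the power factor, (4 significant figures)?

X_L = ωL = 2302 Ω
X_C = 1/(ωC) = 3105 Ω
Branch 1 (R+jX_L): Z₁ = 5240 + j2302 Ω, |Z₁| = 5723 Ω
Branch 2 (−jX_C): Z₂ = −j3105 Ω
Parallel: Z = Z₁Z₂/(Z₁+Z₂), |Z| = 3352 Ω, ∠Z = -57.57°
cos φ = cos(-57.57°) = 0.5363

0.5363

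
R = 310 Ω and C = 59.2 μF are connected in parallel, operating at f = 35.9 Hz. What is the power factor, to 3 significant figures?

0.235

ω = 2πf = 225.6 rad/s
X_C = 1/(ωC) = 74.9 Ω
Parallel: admittances add. Y = 1/R + jωC
Y = (0.00323 + j0.0134) S
|Y| = 0.0137 S → |Z| = 1/|Y| = 72.8 Ω, ∠Z = −∠Y = -76.4°
cos φ = cos(-76.4°) = 0.235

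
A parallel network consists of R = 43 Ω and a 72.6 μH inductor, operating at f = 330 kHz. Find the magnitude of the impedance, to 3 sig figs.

41.3 Ω

ω = 2πf = 2.073e+06 rad/s
X_L = ωL = 151 Ω
Parallel: admittances add. Y = 1/R + 1/(jωL)
Y = (0.0233 − j0.00664) S
|Y| = 0.0242 S → |Z| = 1/|Y| = 41.3 Ω, ∠Z = −∠Y = 15.9°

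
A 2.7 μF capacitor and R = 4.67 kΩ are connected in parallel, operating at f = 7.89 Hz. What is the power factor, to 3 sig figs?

0.848

ω = 2πf = 49.57 rad/s
X_C = 1/(ωC) = 7470 Ω
Parallel: admittances add. Y = 1/R + jωC
Y = (0.000214 + j0.000134) S
|Y| = 0.000253 S → |Z| = 1/|Y| = 3960 Ω, ∠Z = −∠Y = -32.0°
cos φ = cos(-32.0°) = 0.848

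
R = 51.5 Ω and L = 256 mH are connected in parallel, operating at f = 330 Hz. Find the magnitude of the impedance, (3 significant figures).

ω = 2πf = 2073 rad/s
X_L = ωL = 531 Ω
Parallel: admittances add. Y = 1/R + 1/(jωL)
Y = (0.0194 − j0.00188) S
|Y| = 0.0195 S → |Z| = 1/|Y| = 51.3 Ω, ∠Z = −∠Y = 5.54°

51.3 Ω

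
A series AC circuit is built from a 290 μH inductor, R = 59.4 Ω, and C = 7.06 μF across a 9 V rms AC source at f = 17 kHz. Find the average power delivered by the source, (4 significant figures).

1.092 W

ω = 2πf = 106800 rad/s
X_L = ωL = 30.98 Ω
X_C = 1/(ωC) = 1.326 Ω
Net reactance X = X_L − X_C = 29.65 Ω
Z = 59.40 + j29.65 Ω
|Z| = √(59.40² + 29.65²) = 66.39 Ω
∠Z = arctan(29.65/59.40) = 26.53°
I = V/|Z| = 135.6 mA
P = VI cos φ = 9 × 0.1356 × cos(26.53°) = 1.092 W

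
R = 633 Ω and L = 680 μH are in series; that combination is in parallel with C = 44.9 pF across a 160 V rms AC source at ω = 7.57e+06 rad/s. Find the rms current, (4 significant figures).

24.06 mA

X_L = ωL = 5148 Ω
X_C = 1/(ωC) = 2942 Ω
Branch 1 (R+jX_L): Z₁ = 633.0 + j5148 Ω, |Z₁| = 5186 Ω
Branch 2 (−jX_C): Z₂ = −j2942 Ω
Parallel: Z = Z₁Z₂/(Z₁+Z₂), |Z| = 6650 Ω, ∠Z = -81.00°
I = V/|Z| = 160/6650 = 24.06 mA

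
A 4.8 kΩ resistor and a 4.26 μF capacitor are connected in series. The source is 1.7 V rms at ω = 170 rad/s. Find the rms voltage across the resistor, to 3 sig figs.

X_C = 1/(ωC) = 1380 Ω
Z = 4800 − j1380 Ω
|Z| = √(4800² + 1380²) = 4990 Ω
I = V/|Z| = 340 μA
V_R = I·|Z_R| = 0.000340 × 4800 = 1.63 V

1.63 V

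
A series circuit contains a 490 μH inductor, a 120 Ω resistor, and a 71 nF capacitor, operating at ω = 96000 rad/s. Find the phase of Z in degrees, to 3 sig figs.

X_L = ωL = 47.0 Ω
X_C = 1/(ωC) = 147 Ω
Net reactance X = X_L − X_C = -99.7 Ω
Z = 120 − j99.7 Ω
|Z| = √(120² + 99.7²) = 156 Ω
∠Z = arctan(-99.7/120) = -39.7°

-39.7°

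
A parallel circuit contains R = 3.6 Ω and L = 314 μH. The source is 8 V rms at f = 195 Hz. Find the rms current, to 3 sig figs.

ω = 2πf = 1225 rad/s
X_L = ωL = 0.385 Ω
Parallel: admittances add. Y = 1/R + 1/(jωL)
Y = (0.278 − j2.60) S
|Y| = 2.61 S → |Z| = 1/|Y| = 0.383 Ω, ∠Z = −∠Y = 83.9°
I = V/|Z| = 8/0.383 = 20.9 A

20.9 A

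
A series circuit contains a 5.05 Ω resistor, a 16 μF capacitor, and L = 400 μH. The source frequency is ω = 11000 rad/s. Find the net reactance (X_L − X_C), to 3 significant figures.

-1.28 Ω

X_L = ωL = 4.40 Ω
X_C = 1/(ωC) = 5.68 Ω
X = 4.40 − 5.68 = -1.28 Ω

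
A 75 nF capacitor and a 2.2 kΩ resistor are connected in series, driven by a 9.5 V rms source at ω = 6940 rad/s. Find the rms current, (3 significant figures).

X_C = 1/(ωC) = 1920 Ω
Z = 2200 − j1920 Ω
|Z| = √(2200² + 1920²) = 2920 Ω
I = V/|Z| = 9.5/2920 = 3.25 mA

3.25 mA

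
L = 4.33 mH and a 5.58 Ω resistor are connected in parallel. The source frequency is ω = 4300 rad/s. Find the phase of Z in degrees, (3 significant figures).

X_L = ωL = 18.6 Ω
Parallel: admittances add. Y = 1/R + 1/(jωL)
Y = (0.179 − j0.0537) S
|Y| = 0.187 S → |Z| = 1/|Y| = 5.35 Ω, ∠Z = −∠Y = 16.7°

16.7°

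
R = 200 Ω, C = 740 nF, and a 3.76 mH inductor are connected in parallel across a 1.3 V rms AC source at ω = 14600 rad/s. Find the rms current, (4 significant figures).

11.62 mA

X_L = ωL = 54.90 Ω
X_C = 1/(ωC) = 92.56 Ω
Parallel: admittances add. Y = 1/R + 1/(jωL) + jωC
Y = (0.005000 − j0.007412) S
|Y| = 0.008941 S → |Z| = 1/|Y| = 111.8 Ω, ∠Z = −∠Y = 56.00°
I = V/|Z| = 1.3/111.8 = 11.62 mA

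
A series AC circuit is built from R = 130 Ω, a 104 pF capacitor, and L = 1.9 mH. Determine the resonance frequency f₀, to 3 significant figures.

358 kHz

ω₀ = 1/√(LC) = 1/√(0.0019 × 1.04e-10) = 2.25e+06 rad/s
f₀ = ω₀/(2π) = 358 kHz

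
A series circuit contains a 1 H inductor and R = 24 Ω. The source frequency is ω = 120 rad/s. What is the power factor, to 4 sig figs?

X_L = ωL = 120.0 Ω
Z = 24.00 + j120.0 Ω
|Z| = √(24.00² + 120.0²) = 122.4 Ω
∠Z = arctan(120.0/24.00) = 78.69°
cos φ = cos(78.69°) = 0.1961

0.1961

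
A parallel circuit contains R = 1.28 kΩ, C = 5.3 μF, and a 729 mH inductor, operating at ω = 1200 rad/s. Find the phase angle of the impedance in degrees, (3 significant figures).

-81.5°

X_L = ωL = 875 Ω
X_C = 1/(ωC) = 157 Ω
Parallel: admittances add. Y = 1/R + 1/(jωL) + jωC
Y = (0.000781 + j0.00522) S
|Y| = 0.00528 S → |Z| = 1/|Y| = 190 Ω, ∠Z = −∠Y = -81.5°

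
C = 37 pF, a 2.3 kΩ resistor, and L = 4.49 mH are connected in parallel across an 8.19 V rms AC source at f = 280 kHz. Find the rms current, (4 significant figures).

3.596 mA

ω = 2πf = 1.759e+06 rad/s
X_L = ωL = 7899 Ω
X_C = 1/(ωC) = 15360 Ω
Parallel: admittances add. Y = 1/R + 1/(jωL) + jωC
Y = (0.0004348 − j6.15e-05) S
|Y| = 0.0004391 S → |Z| = 1/|Y| = 2277 Ω, ∠Z = −∠Y = 8.051°
I = V/|Z| = 8.19/2277 = 3.596 mA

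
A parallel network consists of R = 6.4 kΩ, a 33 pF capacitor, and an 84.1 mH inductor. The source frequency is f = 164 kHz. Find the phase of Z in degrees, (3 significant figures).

-8.18°

ω = 2πf = 1.03e+06 rad/s
X_L = ωL = 86700 Ω
X_C = 1/(ωC) = 29400 Ω
Parallel: admittances add. Y = 1/R + 1/(jωL) + jωC
Y = (0.000156 + j2.25e-05) S
|Y| = 0.000158 S → |Z| = 1/|Y| = 6330 Ω, ∠Z = −∠Y = -8.18°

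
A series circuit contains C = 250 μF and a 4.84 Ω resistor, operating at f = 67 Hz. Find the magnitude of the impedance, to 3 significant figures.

10.7 Ω

ω = 2πf = 421.0 rad/s
X_C = 1/(ωC) = 9.50 Ω
Z = 4.84 − j9.50 Ω
|Z| = √(4.84² + 9.50²) = 10.7 Ω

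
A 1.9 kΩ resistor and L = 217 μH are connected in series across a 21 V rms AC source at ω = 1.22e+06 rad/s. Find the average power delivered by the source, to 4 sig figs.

227.7 mW

X_L = ωL = 264.7 Ω
Z = 1900 + j264.7 Ω
|Z| = √(1900² + 264.7²) = 1918 Ω
∠Z = arctan(264.7/1900) = 7.932°
I = V/|Z| = 10.95 mA
P = VI cos φ = 21 × 0.01095 × cos(7.932°) = 227.7 mW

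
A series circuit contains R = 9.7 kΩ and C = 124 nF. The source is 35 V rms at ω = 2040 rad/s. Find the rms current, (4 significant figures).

X_C = 1/(ωC) = 3953 Ω
Z = 9700 − j3953 Ω
|Z| = √(9700² + 3953²) = 10470 Ω
I = V/|Z| = 35/10470 = 3.341 mA

3.341 mA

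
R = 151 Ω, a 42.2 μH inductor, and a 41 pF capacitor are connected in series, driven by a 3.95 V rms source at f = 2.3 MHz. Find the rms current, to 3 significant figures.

ω = 2πf = 1.445e+07 rad/s
X_L = ωL = 610 Ω
X_C = 1/(ωC) = 1690 Ω
Net reactance X = X_L − X_C = -1080 Ω
Z = 151 − j1080 Ω
|Z| = √(151² + 1080²) = 1090 Ω
I = V/|Z| = 3.95/1090 = 3.63 mA

3.63 mA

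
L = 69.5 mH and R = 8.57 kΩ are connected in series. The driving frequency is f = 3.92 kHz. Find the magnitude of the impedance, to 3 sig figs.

ω = 2πf = 24630 rad/s
X_L = ωL = 1710 Ω
Z = 8570 + j1710 Ω
|Z| = √(8570² + 1710²) = 8740 Ω

8740 Ω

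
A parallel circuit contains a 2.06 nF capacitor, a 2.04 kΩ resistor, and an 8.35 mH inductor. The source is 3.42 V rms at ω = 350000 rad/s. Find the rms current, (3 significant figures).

2.12 mA

X_L = ωL = 2920 Ω
X_C = 1/(ωC) = 1390 Ω
Parallel: admittances add. Y = 1/R + 1/(jωL) + jωC
Y = (0.000490 + j0.000379) S
|Y| = 0.000620 S → |Z| = 1/|Y| = 1610 Ω, ∠Z = −∠Y = -37.7°
I = V/|Z| = 3.42/1610 = 2.12 mA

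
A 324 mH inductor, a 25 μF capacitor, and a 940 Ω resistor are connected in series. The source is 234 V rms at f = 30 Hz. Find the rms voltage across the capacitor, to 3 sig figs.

ω = 2πf = 188.5 rad/s
X_L = ωL = 61.1 Ω
X_C = 1/(ωC) = 212 Ω
Net reactance X = X_L − X_C = -151 Ω
Z = 940 − j151 Ω
|Z| = √(940² + 151²) = 952 Ω
I = V/|Z| = 246 mA
V_C = I·|Z_C| = 0.246 × 212 = 52.2 V

52.2 V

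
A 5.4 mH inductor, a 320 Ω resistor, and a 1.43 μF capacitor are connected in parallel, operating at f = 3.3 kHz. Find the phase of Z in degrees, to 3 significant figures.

-81.4°

ω = 2πf = 20730 rad/s
X_L = ωL = 112 Ω
X_C = 1/(ωC) = 33.7 Ω
Parallel: admittances add. Y = 1/R + 1/(jωL) + jωC
Y = (0.00313 + j0.0207) S
|Y| = 0.0210 S → |Z| = 1/|Y| = 47.7 Ω, ∠Z = −∠Y = -81.4°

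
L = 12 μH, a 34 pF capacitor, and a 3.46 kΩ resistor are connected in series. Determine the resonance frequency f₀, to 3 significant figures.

7.88 MHz

ω₀ = 1/√(LC) = 1/√(1.2e-05 × 3.4e-11) = 4.951e+07 rad/s
f₀ = ω₀/(2π) = 7.88 MHz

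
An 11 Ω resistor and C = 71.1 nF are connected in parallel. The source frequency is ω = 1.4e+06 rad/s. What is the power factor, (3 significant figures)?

X_C = 1/(ωC) = 10.0 Ω
Parallel: admittances add. Y = 1/R + jωC
Y = (0.0909 + j0.0995) S
|Y| = 0.135 S → |Z| = 1/|Y| = 7.42 Ω, ∠Z = −∠Y = -47.6°
cos φ = cos(-47.6°) = 0.674

0.674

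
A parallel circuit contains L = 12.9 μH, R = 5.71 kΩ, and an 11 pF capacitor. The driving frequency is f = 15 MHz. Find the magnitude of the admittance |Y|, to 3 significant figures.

277 μS

ω = 2πf = 9.425e+07 rad/s
X_L = ωL = 1220 Ω
X_C = 1/(ωC) = 965 Ω
Parallel: admittances add. Y = 1/R + 1/(jωL) + jωC
Y = (0.000175 + j0.000214) S
|Y| = 0.000277 S → |Z| = 1/|Y| = 3610 Ω, ∠Z = −∠Y = -50.7°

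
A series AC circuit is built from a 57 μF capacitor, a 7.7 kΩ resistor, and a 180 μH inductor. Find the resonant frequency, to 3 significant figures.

ω₀ = 1/√(LC) = 1/√(0.00018 × 5.7e-05) = 9872 rad/s
f₀ = ω₀/(2π) = 1.57 kHz

1.57 kHz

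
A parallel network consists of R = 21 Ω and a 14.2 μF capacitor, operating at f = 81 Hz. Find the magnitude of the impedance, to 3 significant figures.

20.8 Ω

ω = 2πf = 508.9 rad/s
X_C = 1/(ωC) = 138 Ω
Parallel: admittances add. Y = 1/R + jωC
Y = (0.0476 + j0.00723) S
|Y| = 0.0482 S → |Z| = 1/|Y| = 20.8 Ω, ∠Z = −∠Y = -8.63°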